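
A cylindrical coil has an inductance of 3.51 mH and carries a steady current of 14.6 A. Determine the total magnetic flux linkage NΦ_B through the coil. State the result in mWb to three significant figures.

From L = NΦ_B/I, the flux linkage is NΦ_B = LI.
NΦ_B = (3.510×10^-3 H)(14.6 A) = 5.1246×10^-2 Wb.

NΦ_B ≈ 51.2 mWb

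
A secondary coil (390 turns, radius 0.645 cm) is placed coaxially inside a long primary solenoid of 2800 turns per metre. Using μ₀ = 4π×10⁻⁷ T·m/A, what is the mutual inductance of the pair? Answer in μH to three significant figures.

The outer solenoid produces a uniform field B₁ = μ₀n₁I₁ across the inner coil,
so the flux linkage is N₂Φ = N₂B₁A₂ = μ₀n₁N₂A₂·I₁, giving M = μ₀n₁N₂A₂.
A₂ = πr² = π(6.450×10^-3 m)² = 1.307×10^-4 m².
M = (4π×10⁻⁷)(2800)(390)(1.307×10^-4) = 1.794×10^-4 H.

M ≈ 179 μH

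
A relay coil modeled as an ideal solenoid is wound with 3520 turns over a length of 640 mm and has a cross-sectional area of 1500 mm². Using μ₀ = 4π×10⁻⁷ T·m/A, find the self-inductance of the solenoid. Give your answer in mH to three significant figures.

L ≈ 36.5 mH

A = 1500 mm² = 1.500×10^-3 m².
For a long solenoid, L = μ₀N²A/ℓ.
L = (4π×10⁻⁷)(3520)²(1.500×10^-3)/(0.64 m) = 3.649×10^-2 H.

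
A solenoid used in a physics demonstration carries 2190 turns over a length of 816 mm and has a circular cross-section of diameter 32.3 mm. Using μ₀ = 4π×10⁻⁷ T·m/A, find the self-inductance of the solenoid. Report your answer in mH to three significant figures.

A = π(d/2)² = π(1.615×10^-2 m)² = 8.194×10^-4 m².
For a long solenoid, L = μ₀N²A/ℓ.
L = (4π×10⁻⁷)(2190)²(8.194×10^-4)/(0.816 m) = 6.052×10^-3 H.

L ≈ 6.05 mH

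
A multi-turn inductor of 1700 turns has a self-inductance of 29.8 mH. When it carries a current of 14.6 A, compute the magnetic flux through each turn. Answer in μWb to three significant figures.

From L = NΦ_B/I, the flux per turn is Φ_B = LI/N.
Φ_B = (2.980×10^-2 H)(14.6 A)/1700 = 2.559×10^-4 Wb.

Φ_B ≈ 256 μWb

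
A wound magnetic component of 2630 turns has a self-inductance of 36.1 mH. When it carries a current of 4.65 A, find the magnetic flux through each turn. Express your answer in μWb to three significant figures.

Φ_B ≈ 63.8 μWb

From L = NΦ_B/I, the flux per turn is Φ_B = LI/N.
Φ_B = (3.610×10^-2 H)(4.65 A)/2630 = 6.383×10^-5 Wb.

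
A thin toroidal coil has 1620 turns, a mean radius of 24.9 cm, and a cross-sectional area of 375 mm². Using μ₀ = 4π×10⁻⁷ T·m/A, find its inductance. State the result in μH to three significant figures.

L ≈ 790 μH

For a thin toroid, L = μ₀N²A/(2πR).
L = (4π×10⁻⁷)(1620)²(3.750×10^-4) / (2π×0.249 m) = 7.9048×10^-4 H.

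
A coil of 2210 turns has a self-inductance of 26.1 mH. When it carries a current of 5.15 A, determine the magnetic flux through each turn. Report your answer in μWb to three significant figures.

From L = NΦ_B/I, the flux per turn is Φ_B = LI/N.
Φ_B = (2.610×10^-2 H)(5.15 A)/2210 = 6.082×10^-5 Wb.

Φ_B ≈ 60.8 μWb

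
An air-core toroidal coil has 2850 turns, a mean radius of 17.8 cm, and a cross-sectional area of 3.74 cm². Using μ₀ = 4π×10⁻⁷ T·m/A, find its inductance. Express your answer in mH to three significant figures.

For a thin toroid, L = μ₀N²A/(2πR).
L = (4π×10⁻⁷)(2850)²(3.740×10^-4) / (2π×0.178 m) = 3.413×10^-3 H.

L ≈ 3.41 mH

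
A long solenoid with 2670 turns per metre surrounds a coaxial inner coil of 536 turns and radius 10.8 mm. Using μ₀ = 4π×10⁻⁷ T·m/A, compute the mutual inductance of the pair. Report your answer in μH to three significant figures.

M ≈ 659 μH

The outer solenoid produces a uniform field B₁ = μ₀n₁I₁ across the inner coil,
so the flux linkage is N₂Φ = N₂B₁A₂ = μ₀n₁N₂A₂·I₁, giving M = μ₀n₁N₂A₂.
A₂ = πr² = π(1.080×10^-2 m)² = 3.664×10^-4 m².
M = (4π×10⁻⁷)(2670)(536)(3.664×10^-4) = 6.590×10^-4 H.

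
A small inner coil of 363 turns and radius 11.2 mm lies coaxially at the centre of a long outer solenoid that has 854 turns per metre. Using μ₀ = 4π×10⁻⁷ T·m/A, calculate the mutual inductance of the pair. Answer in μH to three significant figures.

M ≈ 154 μH

The outer solenoid produces a uniform field B₁ = μ₀n₁I₁ across the inner coil,
so the flux linkage is N₂Φ = N₂B₁A₂ = μ₀n₁N₂A₂·I₁, giving M = μ₀n₁N₂A₂.
A₂ = πr² = π(1.120×10^-2 m)² = 3.941×10^-4 m².
M = (4π×10⁻⁷)(854)(363)(3.941×10^-4) = 1.535×10^-4 H.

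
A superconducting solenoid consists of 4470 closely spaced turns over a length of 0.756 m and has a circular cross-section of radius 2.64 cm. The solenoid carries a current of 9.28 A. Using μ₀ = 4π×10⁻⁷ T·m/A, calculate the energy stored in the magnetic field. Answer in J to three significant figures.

U ≈ 3.13 J

A = πr² = π(2.640×10^-2 m)² = 2.190×10^-3 m².
L = μ₀N²A/ℓ = (4π×10⁻⁷)(4470)²(2.190×10^-3)/(0.756) = 7.272×10^-2 H.
U = ½LI² = ½(7.272×10^-2)(9.28)² = 3.131 J.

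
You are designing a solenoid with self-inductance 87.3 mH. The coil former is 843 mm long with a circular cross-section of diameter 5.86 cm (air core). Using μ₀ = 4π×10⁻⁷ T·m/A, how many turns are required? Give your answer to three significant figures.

A = π(d/2)² = π(2.930×10^-2 m)² = 2.697×10^-3 m².
From L = μ₀N²A/ℓ, N = √(Lℓ / (μ₀A)).
N = √[(8.730×10^-2)(0.843) / ((4π×10⁻⁷)×2.697×10^-3)] = √(2.171×10^7) ≈ 4659.9.

N ≈ 4660 turns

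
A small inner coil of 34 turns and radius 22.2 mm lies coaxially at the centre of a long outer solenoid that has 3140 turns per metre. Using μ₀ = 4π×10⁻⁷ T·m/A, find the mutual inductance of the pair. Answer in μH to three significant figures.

M ≈ 208 μH

The outer solenoid produces a uniform field B₁ = μ₀n₁I₁ across the inner coil,
so the flux linkage is N₂Φ = N₂B₁A₂ = μ₀n₁N₂A₂·I₁, giving M = μ₀n₁N₂A₂.
A₂ = πr² = π(2.220×10^-2 m)² = 1.548×10^-3 m².
M = (4π×10⁻⁷)(3140)(34)(1.548×10^-3) = 2.077×10^-4 H.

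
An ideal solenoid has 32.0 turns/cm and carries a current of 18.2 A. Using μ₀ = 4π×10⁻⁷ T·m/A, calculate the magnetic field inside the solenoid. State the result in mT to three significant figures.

B ≈ 73.2 mT

Inside a long solenoid, B = μ₀nI.
B = (4π×10⁻⁷)(3.200×10^3 m⁻¹)(18.2 A) = 7.319×10^-2 T.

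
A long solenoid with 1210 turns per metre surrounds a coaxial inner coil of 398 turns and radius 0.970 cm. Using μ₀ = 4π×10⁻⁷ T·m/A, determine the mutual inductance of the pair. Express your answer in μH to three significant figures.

M ≈ 179 μH

The outer solenoid produces a uniform field B₁ = μ₀n₁I₁ across the inner coil,
so the flux linkage is N₂Φ = N₂B₁A₂ = μ₀n₁N₂A₂·I₁, giving M = μ₀n₁N₂A₂.
A₂ = πr² = π(9.700×10^-3 m)² = 2.956×10^-4 m².
M = (4π×10⁻⁷)(1210)(398)(2.956×10^-4) = 1.789×10^-4 H.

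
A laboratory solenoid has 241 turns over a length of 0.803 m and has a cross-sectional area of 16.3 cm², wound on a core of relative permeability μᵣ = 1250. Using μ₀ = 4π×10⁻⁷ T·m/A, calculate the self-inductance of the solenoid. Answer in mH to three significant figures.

L ≈ 185 mH

A = 16.3 cm² = 1.630×10^-3 m².
For a long solenoid, L = μ₀μᵣN²A/ℓ.
L = (4π×10⁻⁷)(1250)(241)²(1.630×10^-3)/(0.803 m) = 0.1852 H.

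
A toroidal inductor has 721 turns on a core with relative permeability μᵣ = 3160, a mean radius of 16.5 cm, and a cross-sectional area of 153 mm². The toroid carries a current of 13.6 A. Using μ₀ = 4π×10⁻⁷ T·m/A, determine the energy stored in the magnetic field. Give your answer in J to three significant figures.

L = μ₀μᵣN²A/(2πR) = (4π×10⁻⁷)(3160)(721)²(1.530×10^-4)/(2π×0.165) = 0.3046 H.
U = ½LI² = ½(0.3046)(13.6)² = 28.17 J.

U ≈ 28.2 J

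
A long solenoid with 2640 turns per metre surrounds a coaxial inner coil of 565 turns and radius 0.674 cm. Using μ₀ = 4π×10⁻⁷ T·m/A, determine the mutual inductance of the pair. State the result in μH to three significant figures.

The outer solenoid produces a uniform field B₁ = μ₀n₁I₁ across the inner coil,
so the flux linkage is N₂Φ = N₂B₁A₂ = μ₀n₁N₂A₂·I₁, giving M = μ₀n₁N₂A₂.
A₂ = πr² = π(6.740×10^-3 m)² = 1.427×10^-4 m².
M = (4π×10⁻⁷)(2640)(565)(1.427×10^-4) = 2.675×10^-4 H.

M ≈ 268 μH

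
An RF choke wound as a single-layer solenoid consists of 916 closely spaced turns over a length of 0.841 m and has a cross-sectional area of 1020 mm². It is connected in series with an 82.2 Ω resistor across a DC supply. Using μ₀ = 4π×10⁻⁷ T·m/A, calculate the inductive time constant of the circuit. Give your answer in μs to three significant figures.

τ ≈ 15.6 μs

A = 1020 mm² = 1.020×10^-3 m².
L = μ₀N²A/ℓ = (4π×10⁻⁷)(916)²(1.020×10^-3)/(0.841) = 1.279×10^-3 H.
τ = L/R = (1.279×10^-3)/(82.2) = 1.556×10^-5 s.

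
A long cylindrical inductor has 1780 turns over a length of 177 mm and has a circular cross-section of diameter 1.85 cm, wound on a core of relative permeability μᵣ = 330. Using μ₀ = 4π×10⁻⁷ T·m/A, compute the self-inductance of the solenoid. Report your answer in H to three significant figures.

L ≈ 2.00 H

A = π(d/2)² = π(9.250×10^-3 m)² = 2.688×10^-4 m².
For a long solenoid, L = μ₀μᵣN²A/ℓ.
L = (4π×10⁻⁷)(330)(1780)²(2.688×10^-4)/(0.177 m) = 1.995 H.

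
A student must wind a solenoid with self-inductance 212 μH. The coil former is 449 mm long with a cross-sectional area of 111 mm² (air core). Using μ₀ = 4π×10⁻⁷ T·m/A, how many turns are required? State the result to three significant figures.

A = 111 mm² = 1.110×10^-4 m².
From L = μ₀N²A/ℓ, N = √(Lℓ / (μ₀A)).
N = √[(2.120×10^-4)(0.449) / ((4π×10⁻⁷)×1.110×10^-4)] = √(6.824×10^5) ≈ 826.1.

N ≈ 826 turns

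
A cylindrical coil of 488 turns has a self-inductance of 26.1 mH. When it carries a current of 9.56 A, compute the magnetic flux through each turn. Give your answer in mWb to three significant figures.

From L = NΦ_B/I, the flux per turn is Φ_B = LI/N.
Φ_B = (2.610×10^-2 H)(9.56 A)/488 = 5.113×10^-4 Wb.

Φ_B ≈ 0.511 mWb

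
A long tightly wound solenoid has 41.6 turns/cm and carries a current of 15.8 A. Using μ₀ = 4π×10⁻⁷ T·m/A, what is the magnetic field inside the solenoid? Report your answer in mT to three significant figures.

B ≈ 82.6 mT

Inside a long solenoid, B = μ₀nI.
B = (4π×10⁻⁷)(4.160×10^3 m⁻¹)(15.8 A) = 8.260×10^-2 T.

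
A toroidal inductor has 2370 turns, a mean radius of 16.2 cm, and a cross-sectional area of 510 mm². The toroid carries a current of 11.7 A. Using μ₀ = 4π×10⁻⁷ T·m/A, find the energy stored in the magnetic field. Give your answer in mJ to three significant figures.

U ≈ 242 mJ

L = μ₀N²A/(2πR) = (4π×10⁻⁷)(2370)²(5.100×10^-4)/(2π×0.162) = 3.537×10^-3 H.
U = ½LI² = ½(3.537×10^-3)(11.7)² = 0.2421 J.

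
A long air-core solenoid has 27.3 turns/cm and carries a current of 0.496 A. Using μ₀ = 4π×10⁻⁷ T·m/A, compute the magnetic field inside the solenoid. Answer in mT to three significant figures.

Inside a long solenoid, B = μ₀nI.
B = (4π×10⁻⁷)(2.730×10^3 m⁻¹)(0.496 A) = 1.702×10^-3 T.

B ≈ 1.70 mT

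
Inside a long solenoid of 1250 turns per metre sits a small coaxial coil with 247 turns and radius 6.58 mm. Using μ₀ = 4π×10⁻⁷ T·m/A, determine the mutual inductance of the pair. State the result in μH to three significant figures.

M ≈ 52.8 μH

The outer solenoid produces a uniform field B₁ = μ₀n₁I₁ across the inner coil,
so the flux linkage is N₂Φ = N₂B₁A₂ = μ₀n₁N₂A₂·I₁, giving M = μ₀n₁N₂A₂.
A₂ = πr² = π(6.580×10^-3 m)² = 1.360×10^-4 m².
M = (4π×10⁻⁷)(1250)(247)(1.360×10^-4) = 5.277×10^-5 H.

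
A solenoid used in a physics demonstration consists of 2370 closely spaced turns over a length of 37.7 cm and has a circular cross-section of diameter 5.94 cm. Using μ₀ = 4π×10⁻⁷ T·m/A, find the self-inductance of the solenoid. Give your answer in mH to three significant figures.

L ≈ 51.9 mH

A = π(d/2)² = π(2.970×10^-2 m)² = 2.771×10^-3 m².
For a long solenoid, L = μ₀N²A/ℓ.
L = (4π×10⁻⁷)(2370)²(2.771×10^-3)/(0.377 m) = 5.188×10^-2 H.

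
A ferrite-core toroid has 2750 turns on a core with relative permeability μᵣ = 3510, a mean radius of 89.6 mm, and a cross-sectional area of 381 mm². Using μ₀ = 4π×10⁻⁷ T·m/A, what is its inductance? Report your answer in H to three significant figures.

L ≈ 22.6 H

For a thin toroid, L = μ₀μᵣN²A/(2πR).
L = (4π×10⁻⁷)(3510)(2750)²(3.810×10^-4) / (2π×8.960×10^-2 m) = 22.57 H.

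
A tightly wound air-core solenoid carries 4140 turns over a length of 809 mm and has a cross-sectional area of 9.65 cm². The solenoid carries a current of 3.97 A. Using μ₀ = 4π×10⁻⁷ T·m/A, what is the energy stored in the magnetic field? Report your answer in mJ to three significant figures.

U ≈ 202 mJ

A = 9.65 cm² = 9.650×10^-4 m².
L = μ₀N²A/ℓ = (4π×10⁻⁷)(4140)²(9.650×10^-4)/(0.809) = 2.569×10^-2 H.
U = ½LI² = ½(2.569×10^-2)(3.97)² = 0.20246 J.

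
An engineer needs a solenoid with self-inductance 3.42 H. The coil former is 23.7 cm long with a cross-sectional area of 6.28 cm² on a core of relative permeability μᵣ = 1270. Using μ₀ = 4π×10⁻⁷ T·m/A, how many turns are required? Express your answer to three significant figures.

A = 6.28 cm² = 6.280×10^-4 m².
From L = μ₀μᵣN²A/ℓ, N = √(Lℓ / (μ₀μᵣA)).
N = √[(3.42)(0.237) / ((4π×10⁻⁷)(1270)×6.280×10^-4)] = √(8.087×10^5) ≈ 899.3.

N ≈ 899 turns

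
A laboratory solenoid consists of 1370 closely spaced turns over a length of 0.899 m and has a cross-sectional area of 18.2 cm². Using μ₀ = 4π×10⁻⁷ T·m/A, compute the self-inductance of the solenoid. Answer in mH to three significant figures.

L ≈ 4.77 mH

A = 18.2 cm² = 1.820×10^-3 m².
For a long solenoid, L = μ₀N²A/ℓ.
L = (4π×10⁻⁷)(1370)²(1.820×10^-3)/(0.899 m) = 4.7749×10^-3 H.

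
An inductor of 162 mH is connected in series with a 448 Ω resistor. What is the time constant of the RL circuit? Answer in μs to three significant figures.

τ = L/R = (0.162 H)/(448 Ω) = 3.616×10^-4 s.

τ ≈ 362 μs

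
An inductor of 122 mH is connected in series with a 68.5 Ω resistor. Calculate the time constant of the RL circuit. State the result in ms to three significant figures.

τ ≈ 1.78 ms

τ = L/R = (0.122 H)/(68.5 Ω) = 1.781×10^-3 s.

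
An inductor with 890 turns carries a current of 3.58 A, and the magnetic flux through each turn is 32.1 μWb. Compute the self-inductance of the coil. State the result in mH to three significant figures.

Self-inductance is defined by L = NΦ_B/I (flux linkage over current).
L = (890)(3.210×10^-5 Wb)/(3.58 A) = 7.980×10^-3 H.

L ≈ 7.98 mH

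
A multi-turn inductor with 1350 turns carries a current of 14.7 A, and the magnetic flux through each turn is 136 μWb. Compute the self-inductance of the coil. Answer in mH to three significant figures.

L ≈ 12.5 mH

Self-inductance is defined by L = NΦ_B/I (flux linkage over current).
L = (1350)(1.360×10^-4 Wb)/(14.7 A) = 1.249×10^-2 H.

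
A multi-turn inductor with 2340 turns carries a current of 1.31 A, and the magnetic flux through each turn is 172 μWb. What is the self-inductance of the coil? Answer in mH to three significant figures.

Self-inductance is defined by L = NΦ_B/I (flux linkage over current).
L = (2340)(1.720×10^-4 Wb)/(1.31 A) = 0.3072 H.

L ≈ 307 mH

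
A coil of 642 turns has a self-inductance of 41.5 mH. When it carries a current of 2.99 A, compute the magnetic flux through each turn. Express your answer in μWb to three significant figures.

Φ_B ≈ 193 μWb

From L = NΦ_B/I, the flux per turn is Φ_B = LI/N.
Φ_B = (4.150×10^-2 H)(2.99 A)/642 = 1.933×10^-4 Wb.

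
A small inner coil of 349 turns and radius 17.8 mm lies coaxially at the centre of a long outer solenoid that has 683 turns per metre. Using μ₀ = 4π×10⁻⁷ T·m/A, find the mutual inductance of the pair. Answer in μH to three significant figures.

The outer solenoid produces a uniform field B₁ = μ₀n₁I₁ across the inner coil,
so the flux linkage is N₂Φ = N₂B₁A₂ = μ₀n₁N₂A₂·I₁, giving M = μ₀n₁N₂A₂.
A₂ = πr² = π(1.780×10^-2 m)² = 9.954×10^-4 m².
M = (4π×10⁻⁷)(683)(349)(9.954×10^-4) = 2.982×10^-4 H.

M ≈ 298 μH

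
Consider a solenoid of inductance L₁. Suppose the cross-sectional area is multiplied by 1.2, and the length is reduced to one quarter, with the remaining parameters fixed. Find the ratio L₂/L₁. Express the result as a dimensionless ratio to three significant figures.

L₂/L₁ = 4.80

For a solenoid, L ∝ μᵣN²A/ℓ.
L₂/L₁ = (1.2) × (0.25)^-1 = 4.80.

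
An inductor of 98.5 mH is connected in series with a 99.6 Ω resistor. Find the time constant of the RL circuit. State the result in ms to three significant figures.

τ = L/R = (9.850×10^-2 H)/(99.6 Ω) = 9.890×10^-4 s.

τ ≈ 0.989 ms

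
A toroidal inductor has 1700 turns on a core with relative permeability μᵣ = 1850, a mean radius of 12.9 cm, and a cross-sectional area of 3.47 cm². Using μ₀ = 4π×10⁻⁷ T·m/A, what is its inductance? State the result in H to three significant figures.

L ≈ 2.88 H

For a thin toroid, L = μ₀μᵣN²A/(2πR).
L = (4π×10⁻⁷)(1850)(1700)²(3.470×10^-4) / (2π×0.129 m) = 2.876 H.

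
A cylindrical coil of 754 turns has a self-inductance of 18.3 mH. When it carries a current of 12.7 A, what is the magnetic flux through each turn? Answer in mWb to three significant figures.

From L = NΦ_B/I, the flux per turn is Φ_B = LI/N.
Φ_B = (1.830×10^-2 H)(12.7 A)/754 = 3.082×10^-4 Wb.

Φ_B ≈ 0.308 mWb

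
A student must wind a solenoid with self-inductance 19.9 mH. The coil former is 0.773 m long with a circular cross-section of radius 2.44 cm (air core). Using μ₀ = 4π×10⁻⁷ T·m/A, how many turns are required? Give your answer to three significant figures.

N ≈ 2560 turns

A = πr² = π(2.440×10^-2 m)² = 1.870×10^-3 m².
From L = μ₀N²A/ℓ, N = √(Lℓ / (μ₀A)).
N = √[(1.990×10^-2)(0.773) / ((4π×10⁻⁷)×1.870×10^-3)] = √(6.5448×10^6) ≈ 2558.3.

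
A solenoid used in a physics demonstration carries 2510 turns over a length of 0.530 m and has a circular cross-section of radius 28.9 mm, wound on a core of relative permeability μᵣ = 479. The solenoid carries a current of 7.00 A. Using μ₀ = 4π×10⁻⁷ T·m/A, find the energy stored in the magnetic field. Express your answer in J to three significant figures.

A = πr² = π(2.890×10^-2 m)² = 2.624×10^-3 m².
L = μ₀μᵣN²A/ℓ = (4π×10⁻⁷)(479)(2510)²(2.624×10^-3)/(0.53) = 18.77 H.
U = ½LI² = ½(18.77)(7.00)² = 460 J.

U ≈ 460 J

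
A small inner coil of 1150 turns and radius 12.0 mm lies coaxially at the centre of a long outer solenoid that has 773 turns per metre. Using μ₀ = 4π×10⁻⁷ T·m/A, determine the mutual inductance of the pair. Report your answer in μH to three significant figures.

M ≈ 505 μH

The outer solenoid produces a uniform field B₁ = μ₀n₁I₁ across the inner coil,
so the flux linkage is N₂Φ = N₂B₁A₂ = μ₀n₁N₂A₂·I₁, giving M = μ₀n₁N₂A₂.
A₂ = πr² = π(1.200×10^-2 m)² = 4.524×10^-4 m².
M = (4π×10⁻⁷)(773)(1150)(4.524×10^-4) = 5.054×10^-4 H.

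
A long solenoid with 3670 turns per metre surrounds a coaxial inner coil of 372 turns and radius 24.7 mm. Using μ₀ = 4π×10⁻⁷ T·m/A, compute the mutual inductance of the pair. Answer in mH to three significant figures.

M ≈ 3.29 mH

The outer solenoid produces a uniform field B₁ = μ₀n₁I₁ across the inner coil,
so the flux linkage is N₂Φ = N₂B₁A₂ = μ₀n₁N₂A₂·I₁, giving M = μ₀n₁N₂A₂.
A₂ = πr² = π(2.470×10^-2 m)² = 1.917×10^-3 m².
M = (4π×10⁻⁷)(3670)(372)(1.917×10^-3) = 3.288×10^-3 H.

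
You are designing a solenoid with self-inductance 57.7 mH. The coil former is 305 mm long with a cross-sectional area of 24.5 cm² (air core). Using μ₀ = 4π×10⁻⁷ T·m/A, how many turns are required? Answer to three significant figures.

N ≈ 2390 turns

A = 24.5 cm² = 2.450×10^-3 m².
From L = μ₀N²A/ℓ, N = √(Lℓ / (μ₀A)).
N = √[(5.770×10^-2)(0.305) / ((4π×10⁻⁷)×2.450×10^-3)] = √(5.716×10^6) ≈ 2390.8.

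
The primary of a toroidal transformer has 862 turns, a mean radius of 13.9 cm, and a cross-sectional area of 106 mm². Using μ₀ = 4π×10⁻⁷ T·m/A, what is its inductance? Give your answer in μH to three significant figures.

L ≈ 113 μH

For a thin toroid, L = μ₀N²A/(2πR).
L = (4π×10⁻⁷)(862)²(1.060×10^-4) / (2π×0.139 m) = 1.133×10^-4 H.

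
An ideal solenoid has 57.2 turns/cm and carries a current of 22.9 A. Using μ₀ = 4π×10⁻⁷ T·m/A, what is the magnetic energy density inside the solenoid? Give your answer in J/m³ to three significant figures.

u ≈ 10800 J/m³

B = μ₀nI = (4π×10⁻⁷)(5.720×10^3)(22.9) = 0.1646 T.
u = B²/(2μ₀) = (0.1646)²/(2×4π×10⁻⁷) = 1.078×10^4 J/m³.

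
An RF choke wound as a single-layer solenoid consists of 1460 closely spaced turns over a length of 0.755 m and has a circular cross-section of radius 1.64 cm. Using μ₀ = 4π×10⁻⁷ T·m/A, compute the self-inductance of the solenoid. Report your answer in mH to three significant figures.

A = πr² = π(1.640×10^-2 m)² = 8.450×10^-4 m².
For a long solenoid, L = μ₀N²A/ℓ.
L = (4π×10⁻⁷)(1460)²(8.450×10^-4)/(0.755 m) = 2.998×10^-3 H.

L ≈ 3.00 mH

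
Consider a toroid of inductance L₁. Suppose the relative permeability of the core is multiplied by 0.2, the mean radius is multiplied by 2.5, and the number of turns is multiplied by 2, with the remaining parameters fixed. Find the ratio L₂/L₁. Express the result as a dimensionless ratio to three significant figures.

L₂/L₁ = 0.320

For a toroid, L ∝ μᵣN²A/R.
L₂/L₁ = (0.2) × (2.5)^-1 × (2)^2 = 0.320.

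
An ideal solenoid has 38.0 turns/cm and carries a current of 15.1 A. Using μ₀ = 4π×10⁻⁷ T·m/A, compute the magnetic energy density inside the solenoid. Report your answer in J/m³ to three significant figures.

u ≈ 2070 J/m³

B = μ₀nI = (4π×10⁻⁷)(3.800×10^3)(15.1) = 7.211×10^-2 T.
u = B²/(2μ₀) = (7.211×10^-2)²/(2×4π×10⁻⁷) = 2.069×10^3 J/m³.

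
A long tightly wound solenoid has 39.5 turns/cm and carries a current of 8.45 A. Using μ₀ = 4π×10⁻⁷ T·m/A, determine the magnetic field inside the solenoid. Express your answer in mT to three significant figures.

Inside a long solenoid, B = μ₀nI.
B = (4π×10⁻⁷)(3.950×10^3 m⁻¹)(8.45 A) = 4.194×10^-2 T.

B ≈ 41.9 mT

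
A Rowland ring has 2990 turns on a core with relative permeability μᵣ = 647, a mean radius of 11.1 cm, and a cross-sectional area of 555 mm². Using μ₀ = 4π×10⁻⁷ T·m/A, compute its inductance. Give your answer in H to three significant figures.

L ≈ 5.78 H

For a thin toroid, L = μ₀μᵣN²A/(2πR).
L = (4π×10⁻⁷)(647)(2990)²(5.550×10^-4) / (2π×0.111 m) = 5.784 H.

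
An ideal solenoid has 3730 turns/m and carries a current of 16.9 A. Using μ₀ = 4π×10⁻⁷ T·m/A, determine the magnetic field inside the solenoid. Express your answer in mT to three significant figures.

Inside a long solenoid, B = μ₀nI.
B = (4π×10⁻⁷)(3.730×10^3 m⁻¹)(16.9 A) = 7.921×10^-2 T.

B ≈ 79.2 mT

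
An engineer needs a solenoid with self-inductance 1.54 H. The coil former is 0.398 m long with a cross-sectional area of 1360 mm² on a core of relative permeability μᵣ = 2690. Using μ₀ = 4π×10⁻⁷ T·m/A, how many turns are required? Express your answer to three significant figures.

N ≈ 365 turns

A = 1360 mm² = 1.360×10^-3 m².
From L = μ₀μᵣN²A/ℓ, N = √(Lℓ / (μ₀μᵣA)).
N = √[(1.54)(0.398) / ((4π×10⁻⁷)(2690)×1.360×10^-3)] = √(1.333×10^5) ≈ 365.1.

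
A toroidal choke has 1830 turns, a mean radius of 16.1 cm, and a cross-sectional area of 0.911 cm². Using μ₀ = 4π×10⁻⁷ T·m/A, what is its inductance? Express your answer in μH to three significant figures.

L ≈ 379 μH

For a thin toroid, L = μ₀N²A/(2πR).
L = (4π×10⁻⁷)(1830)²(9.110×10^-5) / (2π×0.161 m) = 3.790×10^-4 H.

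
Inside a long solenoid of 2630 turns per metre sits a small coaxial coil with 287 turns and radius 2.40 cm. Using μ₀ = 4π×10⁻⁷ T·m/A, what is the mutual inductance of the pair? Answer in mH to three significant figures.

The outer solenoid produces a uniform field B₁ = μ₀n₁I₁ across the inner coil,
so the flux linkage is N₂Φ = N₂B₁A₂ = μ₀n₁N₂A₂·I₁, giving M = μ₀n₁N₂A₂.
A₂ = πr² = π(2.400×10^-2 m)² = 1.810×10^-3 m².
M = (4π×10⁻⁷)(2630)(287)(1.810×10^-3) = 1.716×10^-3 H.

M ≈ 1.72 mH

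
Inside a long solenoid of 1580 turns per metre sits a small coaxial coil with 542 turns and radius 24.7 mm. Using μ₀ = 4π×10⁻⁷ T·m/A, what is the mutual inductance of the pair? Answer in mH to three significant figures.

M ≈ 2.06 mH

The outer solenoid produces a uniform field B₁ = μ₀n₁I₁ across the inner coil,
so the flux linkage is N₂Φ = N₂B₁A₂ = μ₀n₁N₂A₂·I₁, giving M = μ₀n₁N₂A₂.
A₂ = πr² = π(2.470×10^-2 m)² = 1.917×10^-3 m².
M = (4π×10⁻⁷)(1580)(542)(1.917×10^-3) = 2.063×10^-3 H.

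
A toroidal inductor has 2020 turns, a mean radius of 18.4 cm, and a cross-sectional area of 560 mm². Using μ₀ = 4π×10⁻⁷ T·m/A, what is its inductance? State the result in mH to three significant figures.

For a thin toroid, L = μ₀N²A/(2πR).
L = (4π×10⁻⁷)(2020)²(5.600×10^-4) / (2π×0.184 m) = 2.484×10^-3 H.

L ≈ 2.48 mH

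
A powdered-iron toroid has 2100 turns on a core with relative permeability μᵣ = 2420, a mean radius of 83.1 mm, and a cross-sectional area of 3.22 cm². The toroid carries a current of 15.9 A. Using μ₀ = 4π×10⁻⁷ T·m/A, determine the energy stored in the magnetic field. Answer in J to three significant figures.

L = μ₀μᵣN²A/(2πR) = (4π×10⁻⁷)(2420)(2100)²(3.220×10^-4)/(2π×8.310×10^-2) = 8.271 H.
U = ½LI² = ½(8.271)(15.9)² = 1.045×10^3 J.

U ≈ 1050 J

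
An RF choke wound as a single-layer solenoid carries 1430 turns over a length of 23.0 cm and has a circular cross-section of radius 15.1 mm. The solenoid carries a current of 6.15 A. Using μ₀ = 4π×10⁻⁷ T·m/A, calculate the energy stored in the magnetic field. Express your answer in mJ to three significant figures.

A = πr² = π(1.510×10^-2 m)² = 7.163×10^-4 m².
L = μ₀N²A/ℓ = (4π×10⁻⁷)(1430)²(7.163×10^-4)/(0.23) = 8.003×10^-3 H.
U = ½LI² = ½(8.003×10^-3)(6.15)² = 0.1513 J.

U ≈ 151 mJ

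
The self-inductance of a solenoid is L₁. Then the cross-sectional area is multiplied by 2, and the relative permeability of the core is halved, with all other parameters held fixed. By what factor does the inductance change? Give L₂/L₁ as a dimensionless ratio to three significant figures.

For a solenoid, L ∝ μᵣN²A/ℓ.
L₂/L₁ = (2) × (0.5) = 1.00.

L₂/L₁ = 1.00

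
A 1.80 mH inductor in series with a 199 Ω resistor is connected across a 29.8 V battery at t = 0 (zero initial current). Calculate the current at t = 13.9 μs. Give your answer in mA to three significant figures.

τ = L/R = 1.800×10^-3/199 = 9.045×10^-6 s; final current I_∞ = ε/R = 29.8/199 = 0.1497 A.
I(t) = I_∞(1 − e^(−t/τ)) with t/τ = 1.537.
I = (0.1497)(1 − e^(−1.537)) = 0.1175 A.

I ≈ 118 mA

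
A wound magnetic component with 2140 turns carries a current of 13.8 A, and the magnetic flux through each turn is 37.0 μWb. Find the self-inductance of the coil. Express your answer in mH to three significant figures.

Self-inductance is defined by L = NΦ_B/I (flux linkage over current).
L = (2140)(3.700×10^-5 Wb)/(13.8 A) = 5.738×10^-3 H.

L ≈ 5.74 mH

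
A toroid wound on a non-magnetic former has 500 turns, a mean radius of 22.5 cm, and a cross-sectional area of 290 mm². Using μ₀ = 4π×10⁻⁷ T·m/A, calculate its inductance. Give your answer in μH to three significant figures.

For a thin toroid, L = μ₀N²A/(2πR).
L = (4π×10⁻⁷)(500)²(2.900×10^-4) / (2π×0.225 m) = 6.444×10^-5 H.

L ≈ 64.4 μH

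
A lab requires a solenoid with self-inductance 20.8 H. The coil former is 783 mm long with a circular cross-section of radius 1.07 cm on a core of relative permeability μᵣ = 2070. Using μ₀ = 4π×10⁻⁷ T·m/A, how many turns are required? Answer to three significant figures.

A = πr² = π(1.070×10^-2 m)² = 3.597×10^-4 m².
From L = μ₀μᵣN²A/ℓ, N = √(Lℓ / (μ₀μᵣA)).
N = √[(20.8)(0.783) / ((4π×10⁻⁷)(2070)×3.597×10^-4)] = √(1.741×10^7) ≈ 4172.2.

N ≈ 4170 turns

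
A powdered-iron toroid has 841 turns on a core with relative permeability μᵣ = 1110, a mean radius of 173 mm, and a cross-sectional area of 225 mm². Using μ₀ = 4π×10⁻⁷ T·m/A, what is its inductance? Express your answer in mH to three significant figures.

For a thin toroid, L = μ₀μᵣN²A/(2πR).
L = (4π×10⁻⁷)(1110)(841)²(2.250×10^-4) / (2π×0.173 m) = 0.2042 H.

L ≈ 204 mH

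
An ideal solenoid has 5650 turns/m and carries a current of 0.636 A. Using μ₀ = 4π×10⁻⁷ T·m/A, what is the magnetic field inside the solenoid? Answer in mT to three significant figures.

B ≈ 4.52 mT

Inside a long solenoid, B = μ₀nI.
B = (4π×10⁻⁷)(5.650×10^3 m⁻¹)(0.636 A) = 4.516×10^-3 T.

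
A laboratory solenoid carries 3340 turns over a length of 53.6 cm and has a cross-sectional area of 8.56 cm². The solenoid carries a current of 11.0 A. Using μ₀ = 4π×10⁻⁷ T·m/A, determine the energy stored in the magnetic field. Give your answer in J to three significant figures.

U ≈ 1.35 J

A = 8.56 cm² = 8.560×10^-4 m².
L = μ₀N²A/ℓ = (4π×10⁻⁷)(3340)²(8.560×10^-4)/(0.536) = 2.239×10^-2 H.
U = ½LI² = ½(2.239×10^-2)(11.0)² = 1.354 J.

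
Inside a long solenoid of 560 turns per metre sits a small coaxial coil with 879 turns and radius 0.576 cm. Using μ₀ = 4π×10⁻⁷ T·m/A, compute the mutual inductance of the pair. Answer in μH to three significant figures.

The outer solenoid produces a uniform field B₁ = μ₀n₁I₁ across the inner coil,
so the flux linkage is N₂Φ = N₂B₁A₂ = μ₀n₁N₂A₂·I₁, giving M = μ₀n₁N₂A₂.
A₂ = πr² = π(5.760×10^-3 m)² = 1.042×10^-4 m².
M = (4π×10⁻⁷)(560)(879)(1.042×10^-4) = 6.447×10^-5 H.

M ≈ 64.5 μH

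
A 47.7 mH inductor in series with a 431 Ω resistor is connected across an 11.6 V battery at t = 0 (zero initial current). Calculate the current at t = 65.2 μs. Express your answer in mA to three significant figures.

I ≈ 12.0 mA

τ = L/R = 4.770×10^-2/431 = 1.107×10^-4 s; final current I_∞ = ε/R = 11.6/431 = 2.691×10^-2 A.
I(t) = I_∞(1 − e^(−t/τ)) with t/τ = 0.589.
I = (2.691×10^-2)(1 − e^(−0.589)) = 1.198×10^-2 A.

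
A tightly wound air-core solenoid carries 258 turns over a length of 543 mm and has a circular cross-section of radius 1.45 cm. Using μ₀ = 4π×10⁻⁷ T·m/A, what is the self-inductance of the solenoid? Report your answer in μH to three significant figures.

L ≈ 102 μH

A = πr² = π(1.450×10^-2 m)² = 6.605×10^-4 m².
For a long solenoid, L = μ₀N²A/ℓ.
L = (4π×10⁻⁷)(258)²(6.605×10^-4)/(0.543 m) = 1.018×10^-4 H.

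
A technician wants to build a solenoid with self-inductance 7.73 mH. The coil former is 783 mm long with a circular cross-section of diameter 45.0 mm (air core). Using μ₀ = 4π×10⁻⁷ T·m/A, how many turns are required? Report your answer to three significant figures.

A = π(d/2)² = π(2.250×10^-2 m)² = 1.590×10^-3 m².
From L = μ₀N²A/ℓ, N = √(Lℓ / (μ₀A)).
N = √[(7.730×10^-3)(0.783) / ((4π×10⁻⁷)×1.590×10^-3)] = √(3.028×10^6) ≈ 1740.2.

N ≈ 1740 turns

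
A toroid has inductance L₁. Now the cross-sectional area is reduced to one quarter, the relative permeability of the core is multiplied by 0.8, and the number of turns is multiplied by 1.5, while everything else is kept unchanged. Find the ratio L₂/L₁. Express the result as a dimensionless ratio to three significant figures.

L₂/L₁ = 0.450

For a toroid, L ∝ μᵣN²A/R.
L₂/L₁ = (0.25) × (0.8) × (1.5)^2 = 0.450.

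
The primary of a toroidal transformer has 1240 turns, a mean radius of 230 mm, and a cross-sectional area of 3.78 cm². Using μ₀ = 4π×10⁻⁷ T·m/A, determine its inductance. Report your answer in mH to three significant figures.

L ≈ 0.505 mH

For a thin toroid, L = μ₀N²A/(2πR).
L = (4π×10⁻⁷)(1240)²(3.780×10^-4) / (2π×0.23 m) = 5.054×10^-4 H.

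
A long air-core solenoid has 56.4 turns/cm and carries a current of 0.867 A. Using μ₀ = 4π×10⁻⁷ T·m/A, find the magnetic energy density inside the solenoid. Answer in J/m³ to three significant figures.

B = μ₀nI = (4π×10⁻⁷)(5.640×10^3)(0.867) = 6.1448×10^-3 T.
u = B²/(2μ₀) = (6.1448×10^-3)²/(2×4π×10⁻⁷) = 15.02 J/m³.

u ≈ 15.0 J/m³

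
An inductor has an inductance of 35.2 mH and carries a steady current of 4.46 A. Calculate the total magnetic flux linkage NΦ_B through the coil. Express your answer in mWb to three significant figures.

From L = NΦ_B/I, the flux linkage is NΦ_B = LI.
NΦ_B = (3.520×10^-2 H)(4.46 A) = 0.157 Wb.

NΦ_B ≈ 157 mWb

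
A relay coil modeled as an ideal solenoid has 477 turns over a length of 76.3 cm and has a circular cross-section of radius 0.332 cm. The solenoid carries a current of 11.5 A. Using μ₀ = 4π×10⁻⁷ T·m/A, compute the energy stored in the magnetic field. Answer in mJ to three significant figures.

U ≈ 0.858 mJ

A = πr² = π(3.320×10^-3 m)² = 3.463×10^-5 m².
L = μ₀N²A/ℓ = (4π×10⁻⁷)(477)²(3.463×10^-5)/(0.763) = 1.298×10^-5 H.
U = ½LI² = ½(1.298×10^-5)(11.5)² = 8.581×10^-4 J.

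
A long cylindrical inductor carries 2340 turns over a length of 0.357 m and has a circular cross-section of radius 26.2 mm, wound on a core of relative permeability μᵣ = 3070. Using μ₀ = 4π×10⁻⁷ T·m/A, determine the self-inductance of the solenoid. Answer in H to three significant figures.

A = πr² = π(2.620×10^-2 m)² = 2.157×10^-3 m².
For a long solenoid, L = μ₀μᵣN²A/ℓ.
L = (4π×10⁻⁷)(3070)(2340)²(2.157×10^-3)/(0.357 m) = 127.6 H.

L ≈ 128 H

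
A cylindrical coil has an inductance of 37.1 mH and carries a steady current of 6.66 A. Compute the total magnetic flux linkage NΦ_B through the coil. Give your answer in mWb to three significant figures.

NΦ_B ≈ 247 mWb

From L = NΦ_B/I, the flux linkage is NΦ_B = LI.
NΦ_B = (3.710×10^-2 H)(6.66 A) = 0.2471 Wb.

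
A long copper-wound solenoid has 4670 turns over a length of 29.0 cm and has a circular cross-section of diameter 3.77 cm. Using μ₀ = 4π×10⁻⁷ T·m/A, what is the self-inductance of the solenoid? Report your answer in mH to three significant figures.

L ≈ 105 mH

A = π(d/2)² = π(1.885×10^-2 m)² = 1.116×10^-3 m².
For a long solenoid, L = μ₀N²A/ℓ.
L = (4π×10⁻⁷)(4670)²(1.116×10^-3)/(0.29 m) = 0.10549 H.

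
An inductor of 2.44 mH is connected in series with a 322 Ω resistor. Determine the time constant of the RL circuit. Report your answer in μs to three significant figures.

τ ≈ 7.58 μs

τ = L/R = (2.440×10^-3 H)/(322 Ω) = 7.578×10^-6 s.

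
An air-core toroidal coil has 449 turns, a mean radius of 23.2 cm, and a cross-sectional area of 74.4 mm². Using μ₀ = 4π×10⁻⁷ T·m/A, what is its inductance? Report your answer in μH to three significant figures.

For a thin toroid, L = μ₀N²A/(2πR).
L = (4π×10⁻⁷)(449)²(7.440×10^-5) / (2π×0.232 m) = 1.293×10^-5 H.

L ≈ 12.9 μH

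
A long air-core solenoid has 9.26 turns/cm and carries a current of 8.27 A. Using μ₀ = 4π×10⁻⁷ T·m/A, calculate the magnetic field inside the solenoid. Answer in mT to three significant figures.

Inside a long solenoid, B = μ₀nI.
B = (4π×10⁻⁷)(926 m⁻¹)(8.27 A) = 9.623×10^-3 T.

B ≈ 9.62 mT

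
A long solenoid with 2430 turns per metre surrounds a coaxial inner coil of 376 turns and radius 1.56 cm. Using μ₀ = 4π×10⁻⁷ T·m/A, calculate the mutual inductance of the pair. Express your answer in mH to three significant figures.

M ≈ 0.878 mH

The outer solenoid produces a uniform field B₁ = μ₀n₁I₁ across the inner coil,
so the flux linkage is N₂Φ = N₂B₁A₂ = μ₀n₁N₂A₂·I₁, giving M = μ₀n₁N₂A₂.
A₂ = πr² = π(1.560×10^-2 m)² = 7.645×10^-4 m².
M = (4π×10⁻⁷)(2430)(376)(7.645×10^-4) = 8.778×10^-4 H.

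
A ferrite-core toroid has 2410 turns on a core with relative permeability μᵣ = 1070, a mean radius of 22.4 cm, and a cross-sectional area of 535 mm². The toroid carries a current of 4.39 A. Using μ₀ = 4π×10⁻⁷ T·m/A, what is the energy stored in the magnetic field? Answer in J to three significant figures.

L = μ₀μᵣN²A/(2πR) = (4π×10⁻⁷)(1070)(2410)²(5.350×10^-4)/(2π×0.224) = 2.969 H.
U = ½LI² = ½(2.969)(4.39)² = 28.61 J.

U ≈ 28.6 J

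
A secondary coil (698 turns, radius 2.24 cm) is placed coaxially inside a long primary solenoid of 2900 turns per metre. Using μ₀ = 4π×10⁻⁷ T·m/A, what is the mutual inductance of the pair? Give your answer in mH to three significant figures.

M ≈ 4.01 mH

The outer solenoid produces a uniform field B₁ = μ₀n₁I₁ across the inner coil,
so the flux linkage is N₂Φ = N₂B₁A₂ = μ₀n₁N₂A₂·I₁, giving M = μ₀n₁N₂A₂.
A₂ = πr² = π(2.240×10^-2 m)² = 1.576×10^-3 m².
M = (4π×10⁻⁷)(2900)(698)(1.576×10^-3) = 4.010×10^-3 H.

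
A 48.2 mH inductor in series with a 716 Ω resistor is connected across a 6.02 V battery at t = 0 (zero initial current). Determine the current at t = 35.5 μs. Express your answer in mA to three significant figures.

I ≈ 3.45 mA

τ = L/R = 4.820×10^-2/716 = 6.732×10^-5 s; final current I_∞ = ε/R = 6.02/716 = 8.408×10^-3 A.
I(t) = I_∞(1 − e^(−t/τ)) with t/τ = 0.527.
I = (8.408×10^-3)(1 − e^(−0.527)) = 3.446×10^-3 A.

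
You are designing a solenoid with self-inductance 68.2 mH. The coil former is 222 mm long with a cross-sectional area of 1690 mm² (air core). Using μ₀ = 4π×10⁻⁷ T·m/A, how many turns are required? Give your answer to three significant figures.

N ≈ 2670 turns

A = 1690 mm² = 1.690×10^-3 m².
From L = μ₀N²A/ℓ, N = √(Lℓ / (μ₀A)).
N = √[(6.820×10^-2)(0.222) / ((4π×10⁻⁷)×1.690×10^-3)] = √(7.129×10^6) ≈ 2670.1.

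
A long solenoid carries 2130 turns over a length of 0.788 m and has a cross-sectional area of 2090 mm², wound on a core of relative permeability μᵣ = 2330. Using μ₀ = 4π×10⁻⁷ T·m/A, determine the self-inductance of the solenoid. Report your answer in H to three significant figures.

A = 2090 mm² = 2.090×10^-3 m².
For a long solenoid, L = μ₀μᵣN²A/ℓ.
L = (4π×10⁻⁷)(2330)(2130)²(2.090×10^-3)/(0.788 m) = 35.23 H.

L ≈ 35.2 H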